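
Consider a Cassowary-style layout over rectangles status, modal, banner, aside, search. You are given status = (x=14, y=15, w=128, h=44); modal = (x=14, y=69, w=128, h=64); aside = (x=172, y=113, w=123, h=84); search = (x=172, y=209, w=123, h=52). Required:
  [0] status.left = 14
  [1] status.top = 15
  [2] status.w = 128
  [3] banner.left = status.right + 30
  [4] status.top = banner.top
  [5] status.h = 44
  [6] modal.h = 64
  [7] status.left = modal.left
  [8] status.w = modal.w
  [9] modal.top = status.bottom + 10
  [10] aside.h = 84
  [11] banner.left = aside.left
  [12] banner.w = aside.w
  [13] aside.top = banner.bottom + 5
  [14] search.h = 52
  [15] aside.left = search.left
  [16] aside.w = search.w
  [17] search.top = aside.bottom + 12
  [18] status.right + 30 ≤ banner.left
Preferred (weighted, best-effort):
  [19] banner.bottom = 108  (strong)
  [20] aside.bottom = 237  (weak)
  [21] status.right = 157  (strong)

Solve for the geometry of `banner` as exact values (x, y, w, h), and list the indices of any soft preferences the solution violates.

banner = (x=172, y=15, w=123, h=93)
violated soft preferences: 20, 21

1. banner.x = 172  [banner.left = status.right + 30]
2. banner.y = 15  [status.top = banner.top]
3. banner.w = 123  [banner.w = aside.w]
4. banner.h = 93  [aside.top = banner.bottom + 5]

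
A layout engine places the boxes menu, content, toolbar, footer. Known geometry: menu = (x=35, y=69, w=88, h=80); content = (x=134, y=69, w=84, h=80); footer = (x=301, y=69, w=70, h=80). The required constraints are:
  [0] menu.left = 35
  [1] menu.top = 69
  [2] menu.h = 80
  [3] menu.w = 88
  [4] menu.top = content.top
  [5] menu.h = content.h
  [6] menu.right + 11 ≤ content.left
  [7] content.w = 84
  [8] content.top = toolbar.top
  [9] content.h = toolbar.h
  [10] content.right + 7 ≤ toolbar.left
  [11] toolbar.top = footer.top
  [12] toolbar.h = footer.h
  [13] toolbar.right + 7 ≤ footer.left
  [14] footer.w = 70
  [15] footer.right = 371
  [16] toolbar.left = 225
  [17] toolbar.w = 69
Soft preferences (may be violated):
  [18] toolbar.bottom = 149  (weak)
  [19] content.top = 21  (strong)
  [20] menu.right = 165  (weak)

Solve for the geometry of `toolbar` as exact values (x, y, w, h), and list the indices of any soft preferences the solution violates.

toolbar = (x=225, y=69, w=69, h=80)
violated soft preferences: 19, 20

1. toolbar.y = 69  [content.top = toolbar.top]
2. toolbar.h = 80  [content.h = toolbar.h]
3. toolbar.x = 225  [toolbar.left = 225]
4. toolbar.w = 69  [toolbar.w = 69]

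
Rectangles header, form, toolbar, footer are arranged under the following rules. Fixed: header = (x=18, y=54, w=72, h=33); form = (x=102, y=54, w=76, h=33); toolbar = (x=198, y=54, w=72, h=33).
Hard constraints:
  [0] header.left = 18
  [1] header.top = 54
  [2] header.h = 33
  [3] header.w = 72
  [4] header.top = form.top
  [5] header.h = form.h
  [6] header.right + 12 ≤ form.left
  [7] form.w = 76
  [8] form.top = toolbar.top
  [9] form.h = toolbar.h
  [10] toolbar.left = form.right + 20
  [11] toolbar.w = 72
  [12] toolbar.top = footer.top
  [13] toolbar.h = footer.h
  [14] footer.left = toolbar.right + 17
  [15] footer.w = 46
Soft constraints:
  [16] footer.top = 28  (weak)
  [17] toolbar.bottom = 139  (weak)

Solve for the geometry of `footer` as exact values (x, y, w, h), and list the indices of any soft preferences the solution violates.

footer = (x=287, y=54, w=46, h=33)
violated soft preferences: 16, 17

1. footer.y = 54  [toolbar.top = footer.top]
2. footer.h = 33  [toolbar.h = footer.h]
3. footer.x = 287  [footer.left = toolbar.right + 17]
4. footer.w = 46  [footer.w = 46]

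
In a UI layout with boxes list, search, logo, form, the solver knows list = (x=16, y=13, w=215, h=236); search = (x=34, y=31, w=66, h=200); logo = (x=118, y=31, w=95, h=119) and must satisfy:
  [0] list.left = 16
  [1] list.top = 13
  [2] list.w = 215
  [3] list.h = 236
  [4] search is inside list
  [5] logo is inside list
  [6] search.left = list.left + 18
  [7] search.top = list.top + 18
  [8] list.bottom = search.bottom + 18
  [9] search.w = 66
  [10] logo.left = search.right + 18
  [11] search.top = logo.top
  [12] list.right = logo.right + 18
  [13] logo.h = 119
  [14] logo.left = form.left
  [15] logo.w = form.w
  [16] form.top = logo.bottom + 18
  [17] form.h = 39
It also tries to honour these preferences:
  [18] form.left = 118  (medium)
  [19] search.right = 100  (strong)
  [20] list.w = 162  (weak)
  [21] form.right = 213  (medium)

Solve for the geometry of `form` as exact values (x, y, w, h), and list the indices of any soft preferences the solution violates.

form = (x=118, y=168, w=95, h=39)
violated soft preferences: 20

1. form.x = 118  [logo.left = form.left]
2. form.w = 95  [logo.w = form.w]
3. form.y = 168  [form.top = logo.bottom + 18]
4. form.h = 39  [form.h = 39]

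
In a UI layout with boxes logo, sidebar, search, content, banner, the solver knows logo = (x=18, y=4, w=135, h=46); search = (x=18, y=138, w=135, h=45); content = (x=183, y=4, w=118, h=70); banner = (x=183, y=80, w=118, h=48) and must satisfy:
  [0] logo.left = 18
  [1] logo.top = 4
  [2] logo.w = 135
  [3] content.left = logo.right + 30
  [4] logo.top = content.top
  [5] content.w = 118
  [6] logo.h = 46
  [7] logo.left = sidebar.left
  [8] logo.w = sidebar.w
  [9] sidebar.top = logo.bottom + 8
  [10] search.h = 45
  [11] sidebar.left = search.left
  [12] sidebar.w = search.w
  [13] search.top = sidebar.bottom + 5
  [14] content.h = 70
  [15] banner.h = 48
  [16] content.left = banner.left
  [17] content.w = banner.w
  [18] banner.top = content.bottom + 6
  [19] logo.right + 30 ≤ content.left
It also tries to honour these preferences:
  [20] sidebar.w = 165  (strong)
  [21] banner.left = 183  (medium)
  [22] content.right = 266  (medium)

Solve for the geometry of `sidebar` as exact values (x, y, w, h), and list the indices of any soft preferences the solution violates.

1. sidebar.x = 18  [logo.left = sidebar.left]
2. sidebar.w = 135  [logo.w = sidebar.w]
3. sidebar.y = 58  [sidebar.top = logo.bottom + 8]
4. sidebar.h = 75  [search.top = sidebar.bottom + 5]

sidebar = (x=18, y=58, w=135, h=75)
violated soft preferences: 20, 22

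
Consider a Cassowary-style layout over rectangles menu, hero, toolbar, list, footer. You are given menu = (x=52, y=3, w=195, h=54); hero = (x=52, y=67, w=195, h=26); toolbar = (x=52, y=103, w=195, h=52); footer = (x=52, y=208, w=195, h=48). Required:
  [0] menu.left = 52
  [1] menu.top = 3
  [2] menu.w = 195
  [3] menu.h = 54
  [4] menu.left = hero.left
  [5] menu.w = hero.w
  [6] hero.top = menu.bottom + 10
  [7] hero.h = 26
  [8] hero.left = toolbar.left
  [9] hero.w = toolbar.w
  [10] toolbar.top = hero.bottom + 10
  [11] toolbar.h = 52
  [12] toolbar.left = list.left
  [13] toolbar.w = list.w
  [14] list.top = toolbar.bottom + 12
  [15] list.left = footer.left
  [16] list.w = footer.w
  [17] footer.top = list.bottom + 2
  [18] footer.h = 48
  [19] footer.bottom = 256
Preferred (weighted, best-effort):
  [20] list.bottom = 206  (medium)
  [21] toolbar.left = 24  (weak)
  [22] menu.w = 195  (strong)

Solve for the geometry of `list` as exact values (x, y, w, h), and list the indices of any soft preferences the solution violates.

1. list.x = 52  [toolbar.left = list.left]
2. list.w = 195  [toolbar.w = list.w]
3. list.y = 167  [list.top = toolbar.bottom + 12]
4. list.h = 39  [footer.top = list.bottom + 2]

list = (x=52, y=167, w=195, h=39)
violated soft preferences: 21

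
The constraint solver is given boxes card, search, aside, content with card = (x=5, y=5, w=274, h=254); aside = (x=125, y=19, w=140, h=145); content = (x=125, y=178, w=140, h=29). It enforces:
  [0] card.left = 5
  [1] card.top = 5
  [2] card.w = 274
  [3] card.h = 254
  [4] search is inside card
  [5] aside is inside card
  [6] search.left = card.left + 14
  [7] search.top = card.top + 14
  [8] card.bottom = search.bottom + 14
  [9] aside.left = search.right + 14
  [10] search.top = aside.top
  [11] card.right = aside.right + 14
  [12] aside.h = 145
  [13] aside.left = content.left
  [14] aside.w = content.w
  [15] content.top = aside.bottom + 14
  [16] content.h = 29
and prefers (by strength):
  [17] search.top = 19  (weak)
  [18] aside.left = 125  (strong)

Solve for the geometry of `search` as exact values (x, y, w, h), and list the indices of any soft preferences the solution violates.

search = (x=19, y=19, w=92, h=226)
violated soft preferences: none

1. search.x = 19  [search.left = card.left + 14]
2. search.y = 19  [search.top = card.top + 14]
3. search.h = 226  [card.bottom = search.bottom + 14]
4. search.w = 92  [aside.left = search.right + 14]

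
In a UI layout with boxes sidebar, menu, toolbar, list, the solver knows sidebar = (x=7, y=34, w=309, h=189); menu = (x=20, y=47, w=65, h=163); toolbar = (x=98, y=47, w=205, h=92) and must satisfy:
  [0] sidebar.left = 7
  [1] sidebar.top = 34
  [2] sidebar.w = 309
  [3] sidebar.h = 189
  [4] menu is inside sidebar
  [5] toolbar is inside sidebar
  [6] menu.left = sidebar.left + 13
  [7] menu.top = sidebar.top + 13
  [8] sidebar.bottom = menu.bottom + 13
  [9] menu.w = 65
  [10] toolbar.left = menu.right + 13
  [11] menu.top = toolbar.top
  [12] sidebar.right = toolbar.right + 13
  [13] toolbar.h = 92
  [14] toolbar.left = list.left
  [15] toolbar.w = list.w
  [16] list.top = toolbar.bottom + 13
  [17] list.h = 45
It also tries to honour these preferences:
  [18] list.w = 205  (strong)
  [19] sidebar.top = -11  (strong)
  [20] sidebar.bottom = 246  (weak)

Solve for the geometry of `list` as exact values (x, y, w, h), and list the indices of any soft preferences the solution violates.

list = (x=98, y=152, w=205, h=45)
violated soft preferences: 19, 20

1. list.x = 98  [toolbar.left = list.left]
2. list.w = 205  [toolbar.w = list.w]
3. list.y = 152  [list.top = toolbar.bottom + 13]
4. list.h = 45  [list.h = 45]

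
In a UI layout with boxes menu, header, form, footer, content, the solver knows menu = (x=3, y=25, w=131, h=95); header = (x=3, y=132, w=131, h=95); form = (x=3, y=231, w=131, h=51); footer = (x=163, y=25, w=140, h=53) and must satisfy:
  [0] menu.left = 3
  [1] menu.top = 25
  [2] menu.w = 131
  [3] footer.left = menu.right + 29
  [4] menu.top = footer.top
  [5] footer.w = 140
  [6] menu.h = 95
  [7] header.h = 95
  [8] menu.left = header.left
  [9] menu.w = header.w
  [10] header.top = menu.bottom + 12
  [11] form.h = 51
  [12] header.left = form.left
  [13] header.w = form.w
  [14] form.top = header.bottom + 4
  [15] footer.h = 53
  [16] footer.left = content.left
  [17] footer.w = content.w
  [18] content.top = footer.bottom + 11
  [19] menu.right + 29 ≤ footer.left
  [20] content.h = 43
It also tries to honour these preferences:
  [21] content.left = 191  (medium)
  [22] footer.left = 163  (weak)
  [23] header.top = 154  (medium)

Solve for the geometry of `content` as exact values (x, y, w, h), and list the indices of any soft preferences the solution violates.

1. content.x = 163  [footer.left = content.left]
2. content.w = 140  [footer.w = content.w]
3. content.y = 89  [content.top = footer.bottom + 11]
4. content.h = 43  [content.h = 43]

content = (x=163, y=89, w=140, h=43)
violated soft preferences: 21, 23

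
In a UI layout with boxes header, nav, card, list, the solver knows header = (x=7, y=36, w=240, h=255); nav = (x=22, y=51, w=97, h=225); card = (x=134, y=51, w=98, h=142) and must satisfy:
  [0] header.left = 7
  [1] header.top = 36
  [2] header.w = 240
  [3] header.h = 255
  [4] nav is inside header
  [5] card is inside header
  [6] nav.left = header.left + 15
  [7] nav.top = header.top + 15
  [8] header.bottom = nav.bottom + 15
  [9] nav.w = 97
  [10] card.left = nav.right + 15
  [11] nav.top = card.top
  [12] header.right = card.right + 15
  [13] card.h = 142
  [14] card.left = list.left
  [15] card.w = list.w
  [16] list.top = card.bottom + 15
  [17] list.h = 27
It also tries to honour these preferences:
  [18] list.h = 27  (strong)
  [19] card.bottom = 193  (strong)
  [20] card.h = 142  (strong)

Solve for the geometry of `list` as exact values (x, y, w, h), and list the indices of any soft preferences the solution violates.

list = (x=134, y=208, w=98, h=27)
violated soft preferences: none

1. list.x = 134  [card.left = list.left]
2. list.w = 98  [card.w = list.w]
3. list.y = 208  [list.top = card.bottom + 15]
4. list.h = 27  [list.h = 27]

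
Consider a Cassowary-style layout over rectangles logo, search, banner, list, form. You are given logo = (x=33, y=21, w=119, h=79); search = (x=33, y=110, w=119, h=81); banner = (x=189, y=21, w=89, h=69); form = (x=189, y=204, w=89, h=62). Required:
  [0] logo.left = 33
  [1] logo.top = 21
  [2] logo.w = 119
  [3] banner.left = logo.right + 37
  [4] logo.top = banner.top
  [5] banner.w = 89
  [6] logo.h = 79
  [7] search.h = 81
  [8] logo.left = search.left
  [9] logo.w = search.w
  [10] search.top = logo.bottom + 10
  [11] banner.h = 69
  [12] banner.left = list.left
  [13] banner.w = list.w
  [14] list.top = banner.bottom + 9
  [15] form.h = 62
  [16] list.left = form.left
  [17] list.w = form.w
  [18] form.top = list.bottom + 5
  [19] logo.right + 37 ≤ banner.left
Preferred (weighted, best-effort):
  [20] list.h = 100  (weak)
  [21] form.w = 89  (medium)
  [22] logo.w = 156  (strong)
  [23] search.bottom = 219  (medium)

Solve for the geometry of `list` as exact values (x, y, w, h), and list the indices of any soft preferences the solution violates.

1. list.x = 189  [banner.left = list.left]
2. list.w = 89  [banner.w = list.w]
3. list.y = 99  [list.top = banner.bottom + 9]
4. list.h = 100  [form.top = list.bottom + 5]

list = (x=189, y=99, w=89, h=100)
violated soft preferences: 22, 23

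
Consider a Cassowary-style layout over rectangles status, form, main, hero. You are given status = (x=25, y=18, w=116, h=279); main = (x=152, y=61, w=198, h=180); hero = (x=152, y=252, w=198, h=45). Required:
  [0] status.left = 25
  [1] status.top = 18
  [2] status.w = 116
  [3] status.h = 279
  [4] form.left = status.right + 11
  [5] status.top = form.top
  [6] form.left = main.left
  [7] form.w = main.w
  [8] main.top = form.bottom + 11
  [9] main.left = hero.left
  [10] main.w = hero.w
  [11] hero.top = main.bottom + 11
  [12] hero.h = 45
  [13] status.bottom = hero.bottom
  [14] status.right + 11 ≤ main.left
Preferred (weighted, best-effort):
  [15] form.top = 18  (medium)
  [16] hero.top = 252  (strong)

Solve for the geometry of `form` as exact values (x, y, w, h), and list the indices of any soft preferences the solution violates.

form = (x=152, y=18, w=198, h=32)
violated soft preferences: none

1. form.x = 152  [form.left = status.right + 11]
2. form.y = 18  [status.top = form.top]
3. form.w = 198  [form.w = main.w]
4. form.h = 32  [main.top = form.bottom + 11]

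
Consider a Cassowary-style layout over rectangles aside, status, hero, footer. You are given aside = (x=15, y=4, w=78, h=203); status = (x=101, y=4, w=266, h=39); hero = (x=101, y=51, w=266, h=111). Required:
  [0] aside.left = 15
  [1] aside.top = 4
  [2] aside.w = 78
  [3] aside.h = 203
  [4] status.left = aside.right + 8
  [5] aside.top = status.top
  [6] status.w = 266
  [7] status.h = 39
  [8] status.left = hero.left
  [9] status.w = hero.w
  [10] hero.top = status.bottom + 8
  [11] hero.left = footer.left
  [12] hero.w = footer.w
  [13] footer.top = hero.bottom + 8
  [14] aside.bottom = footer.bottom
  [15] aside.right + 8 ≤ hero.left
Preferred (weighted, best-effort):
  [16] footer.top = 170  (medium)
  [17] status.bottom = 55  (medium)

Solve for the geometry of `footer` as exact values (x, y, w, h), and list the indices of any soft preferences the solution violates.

footer = (x=101, y=170, w=266, h=37)
violated soft preferences: 17

1. footer.x = 101  [hero.left = footer.left]
2. footer.w = 266  [hero.w = footer.w]
3. footer.y = 170  [footer.top = hero.bottom + 8]
4. footer.h = 37  [aside.bottom = footer.bottom]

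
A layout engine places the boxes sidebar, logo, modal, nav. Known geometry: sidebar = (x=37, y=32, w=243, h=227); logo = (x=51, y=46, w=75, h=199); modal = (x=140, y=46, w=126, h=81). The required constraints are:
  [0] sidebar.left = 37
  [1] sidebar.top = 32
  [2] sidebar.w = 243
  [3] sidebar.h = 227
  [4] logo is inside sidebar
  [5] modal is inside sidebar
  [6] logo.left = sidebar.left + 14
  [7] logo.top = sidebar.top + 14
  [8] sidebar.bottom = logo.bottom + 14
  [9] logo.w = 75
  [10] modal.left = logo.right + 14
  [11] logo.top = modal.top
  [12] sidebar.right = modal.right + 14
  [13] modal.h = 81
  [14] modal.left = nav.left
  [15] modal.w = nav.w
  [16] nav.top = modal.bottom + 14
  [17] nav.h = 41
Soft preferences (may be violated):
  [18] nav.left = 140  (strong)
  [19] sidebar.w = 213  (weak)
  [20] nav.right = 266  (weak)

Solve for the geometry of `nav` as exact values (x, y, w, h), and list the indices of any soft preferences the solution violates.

1. nav.x = 140  [modal.left = nav.left]
2. nav.w = 126  [modal.w = nav.w]
3. nav.y = 141  [nav.top = modal.bottom + 14]
4. nav.h = 41  [nav.h = 41]

nav = (x=140, y=141, w=126, h=41)
violated soft preferences: 19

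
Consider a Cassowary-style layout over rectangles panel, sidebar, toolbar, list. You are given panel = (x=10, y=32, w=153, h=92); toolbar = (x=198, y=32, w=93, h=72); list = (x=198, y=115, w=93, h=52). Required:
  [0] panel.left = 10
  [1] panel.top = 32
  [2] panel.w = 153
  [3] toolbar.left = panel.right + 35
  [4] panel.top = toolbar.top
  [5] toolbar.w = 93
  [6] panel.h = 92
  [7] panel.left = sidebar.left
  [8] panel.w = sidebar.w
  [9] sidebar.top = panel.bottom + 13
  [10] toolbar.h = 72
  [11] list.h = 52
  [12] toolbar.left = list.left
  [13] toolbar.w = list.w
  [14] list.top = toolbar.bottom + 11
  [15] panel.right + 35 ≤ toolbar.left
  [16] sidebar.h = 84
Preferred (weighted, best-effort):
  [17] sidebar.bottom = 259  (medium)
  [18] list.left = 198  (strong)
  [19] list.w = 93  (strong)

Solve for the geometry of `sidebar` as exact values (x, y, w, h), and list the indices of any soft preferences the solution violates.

1. sidebar.x = 10  [panel.left = sidebar.left]
2. sidebar.w = 153  [panel.w = sidebar.w]
3. sidebar.y = 137  [sidebar.top = panel.bottom + 13]
4. sidebar.h = 84  [sidebar.h = 84]

sidebar = (x=10, y=137, w=153, h=84)
violated soft preferences: 17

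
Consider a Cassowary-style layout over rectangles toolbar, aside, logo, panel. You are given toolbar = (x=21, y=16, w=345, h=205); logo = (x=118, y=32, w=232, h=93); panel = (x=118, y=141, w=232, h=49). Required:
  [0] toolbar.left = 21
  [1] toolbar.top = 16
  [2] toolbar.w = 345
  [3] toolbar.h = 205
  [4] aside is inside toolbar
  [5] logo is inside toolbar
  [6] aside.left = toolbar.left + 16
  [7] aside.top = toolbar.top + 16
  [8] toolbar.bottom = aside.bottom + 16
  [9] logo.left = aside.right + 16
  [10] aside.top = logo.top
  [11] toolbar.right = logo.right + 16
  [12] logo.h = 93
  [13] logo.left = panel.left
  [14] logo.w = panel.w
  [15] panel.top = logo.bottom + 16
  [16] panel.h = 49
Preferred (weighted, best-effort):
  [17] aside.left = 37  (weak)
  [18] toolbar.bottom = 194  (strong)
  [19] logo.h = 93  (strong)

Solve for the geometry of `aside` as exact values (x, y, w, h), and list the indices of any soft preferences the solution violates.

aside = (x=37, y=32, w=65, h=173)
violated soft preferences: 18

1. aside.x = 37  [aside.left = toolbar.left + 16]
2. aside.y = 32  [aside.top = toolbar.top + 16]
3. aside.h = 173  [toolbar.bottom = aside.bottom + 16]
4. aside.w = 65  [logo.left = aside.right + 16]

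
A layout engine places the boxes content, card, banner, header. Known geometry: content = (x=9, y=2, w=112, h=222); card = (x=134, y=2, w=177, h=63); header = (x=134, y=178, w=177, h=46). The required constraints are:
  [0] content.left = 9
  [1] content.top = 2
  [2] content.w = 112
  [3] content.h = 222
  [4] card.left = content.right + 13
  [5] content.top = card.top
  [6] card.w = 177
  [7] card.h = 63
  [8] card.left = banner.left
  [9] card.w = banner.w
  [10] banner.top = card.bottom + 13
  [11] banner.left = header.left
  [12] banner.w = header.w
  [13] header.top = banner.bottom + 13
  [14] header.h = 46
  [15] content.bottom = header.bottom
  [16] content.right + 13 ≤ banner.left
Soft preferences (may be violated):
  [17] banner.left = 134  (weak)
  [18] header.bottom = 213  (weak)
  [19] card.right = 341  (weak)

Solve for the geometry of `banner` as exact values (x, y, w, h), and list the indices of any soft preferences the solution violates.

1. banner.x = 134  [card.left = banner.left]
2. banner.w = 177  [card.w = banner.w]
3. banner.y = 78  [banner.top = card.bottom + 13]
4. banner.h = 87  [header.top = banner.bottom + 13]

banner = (x=134, y=78, w=177, h=87)
violated soft preferences: 18, 19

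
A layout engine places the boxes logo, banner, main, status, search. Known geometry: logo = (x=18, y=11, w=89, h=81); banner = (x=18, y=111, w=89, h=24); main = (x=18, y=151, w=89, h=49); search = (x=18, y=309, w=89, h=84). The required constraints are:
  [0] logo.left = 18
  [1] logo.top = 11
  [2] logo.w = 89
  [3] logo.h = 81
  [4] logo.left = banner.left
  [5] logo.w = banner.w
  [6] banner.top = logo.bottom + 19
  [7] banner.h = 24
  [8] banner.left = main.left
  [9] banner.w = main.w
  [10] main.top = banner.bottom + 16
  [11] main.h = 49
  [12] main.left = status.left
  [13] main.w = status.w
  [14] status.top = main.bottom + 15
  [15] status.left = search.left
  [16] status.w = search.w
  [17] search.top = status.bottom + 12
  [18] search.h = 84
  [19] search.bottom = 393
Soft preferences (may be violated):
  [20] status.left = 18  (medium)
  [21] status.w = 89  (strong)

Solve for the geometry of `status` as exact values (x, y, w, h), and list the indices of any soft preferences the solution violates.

status = (x=18, y=215, w=89, h=82)
violated soft preferences: none

1. status.x = 18  [main.left = status.left]
2. status.w = 89  [main.w = status.w]
3. status.y = 215  [status.top = main.bottom + 15]
4. status.h = 82  [search.top = status.bottom + 12]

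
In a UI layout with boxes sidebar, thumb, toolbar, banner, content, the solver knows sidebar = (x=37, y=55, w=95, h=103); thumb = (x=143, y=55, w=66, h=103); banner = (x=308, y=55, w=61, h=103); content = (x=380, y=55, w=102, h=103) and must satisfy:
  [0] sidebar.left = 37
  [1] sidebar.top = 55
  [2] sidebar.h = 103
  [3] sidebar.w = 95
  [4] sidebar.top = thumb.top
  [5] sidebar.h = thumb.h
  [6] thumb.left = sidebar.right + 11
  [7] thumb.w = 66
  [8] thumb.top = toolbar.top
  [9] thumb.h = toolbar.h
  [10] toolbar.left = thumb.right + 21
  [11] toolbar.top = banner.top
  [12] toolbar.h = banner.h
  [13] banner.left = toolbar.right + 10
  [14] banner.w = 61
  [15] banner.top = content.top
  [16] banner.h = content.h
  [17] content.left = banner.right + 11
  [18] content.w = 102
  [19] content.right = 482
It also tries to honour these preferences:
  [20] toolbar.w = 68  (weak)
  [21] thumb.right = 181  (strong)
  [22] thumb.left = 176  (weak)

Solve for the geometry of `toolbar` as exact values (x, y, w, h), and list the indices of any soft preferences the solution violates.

1. toolbar.y = 55  [thumb.top = toolbar.top]
2. toolbar.h = 103  [thumb.h = toolbar.h]
3. toolbar.x = 230  [toolbar.left = thumb.right + 21]
4. toolbar.w = 68  [banner.left = toolbar.right + 10]

toolbar = (x=230, y=55, w=68, h=103)
violated soft preferences: 21, 22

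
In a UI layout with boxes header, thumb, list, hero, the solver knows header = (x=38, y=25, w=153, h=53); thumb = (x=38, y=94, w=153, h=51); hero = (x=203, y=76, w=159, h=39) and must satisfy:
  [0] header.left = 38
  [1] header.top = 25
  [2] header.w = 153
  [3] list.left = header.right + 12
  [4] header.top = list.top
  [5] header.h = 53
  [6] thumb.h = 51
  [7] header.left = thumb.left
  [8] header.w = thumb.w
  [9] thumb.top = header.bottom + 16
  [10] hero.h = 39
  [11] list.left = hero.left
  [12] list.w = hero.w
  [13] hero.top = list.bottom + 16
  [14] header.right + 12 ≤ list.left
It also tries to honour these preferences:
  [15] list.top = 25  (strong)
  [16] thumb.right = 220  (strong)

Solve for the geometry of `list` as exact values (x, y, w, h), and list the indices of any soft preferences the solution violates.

1. list.x = 203  [list.left = header.right + 12]
2. list.y = 25  [header.top = list.top]
3. list.w = 159  [list.w = hero.w]
4. list.h = 35  [hero.top = list.bottom + 16]

list = (x=203, y=25, w=159, h=35)
violated soft preferences: 16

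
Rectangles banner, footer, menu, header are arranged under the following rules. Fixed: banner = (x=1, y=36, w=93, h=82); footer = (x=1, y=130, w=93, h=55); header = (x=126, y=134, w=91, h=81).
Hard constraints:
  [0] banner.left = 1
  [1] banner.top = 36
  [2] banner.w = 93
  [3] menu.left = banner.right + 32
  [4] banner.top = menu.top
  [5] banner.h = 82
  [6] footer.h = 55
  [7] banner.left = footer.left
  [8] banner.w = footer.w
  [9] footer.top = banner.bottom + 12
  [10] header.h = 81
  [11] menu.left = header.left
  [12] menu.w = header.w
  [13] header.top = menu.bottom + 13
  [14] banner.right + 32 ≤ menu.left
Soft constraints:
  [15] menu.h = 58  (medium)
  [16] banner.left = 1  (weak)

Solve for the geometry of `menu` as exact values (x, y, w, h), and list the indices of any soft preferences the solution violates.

1. menu.x = 126  [menu.left = banner.right + 32]
2. menu.y = 36  [banner.top = menu.top]
3. menu.w = 91  [menu.w = header.w]
4. menu.h = 85  [header.top = menu.bottom + 13]

menu = (x=126, y=36, w=91, h=85)
violated soft preferences: 15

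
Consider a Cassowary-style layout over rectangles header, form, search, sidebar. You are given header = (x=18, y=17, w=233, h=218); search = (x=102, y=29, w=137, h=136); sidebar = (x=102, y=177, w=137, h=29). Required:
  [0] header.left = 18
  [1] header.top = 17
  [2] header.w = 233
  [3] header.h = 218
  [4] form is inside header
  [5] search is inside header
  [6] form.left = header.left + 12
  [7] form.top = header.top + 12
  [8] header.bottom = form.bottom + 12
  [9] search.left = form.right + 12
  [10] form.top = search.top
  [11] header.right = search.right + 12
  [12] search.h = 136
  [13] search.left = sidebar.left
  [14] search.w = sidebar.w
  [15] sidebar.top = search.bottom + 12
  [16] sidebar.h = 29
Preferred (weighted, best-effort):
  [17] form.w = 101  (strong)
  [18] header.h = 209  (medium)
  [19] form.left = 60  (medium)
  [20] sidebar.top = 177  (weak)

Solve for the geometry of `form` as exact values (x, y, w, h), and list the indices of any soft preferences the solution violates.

form = (x=30, y=29, w=60, h=194)
violated soft preferences: 17, 18, 19

1. form.x = 30  [form.left = header.left + 12]
2. form.y = 29  [form.top = header.top + 12]
3. form.h = 194  [header.bottom = form.bottom + 12]
4. form.w = 60  [search.left = form.right + 12]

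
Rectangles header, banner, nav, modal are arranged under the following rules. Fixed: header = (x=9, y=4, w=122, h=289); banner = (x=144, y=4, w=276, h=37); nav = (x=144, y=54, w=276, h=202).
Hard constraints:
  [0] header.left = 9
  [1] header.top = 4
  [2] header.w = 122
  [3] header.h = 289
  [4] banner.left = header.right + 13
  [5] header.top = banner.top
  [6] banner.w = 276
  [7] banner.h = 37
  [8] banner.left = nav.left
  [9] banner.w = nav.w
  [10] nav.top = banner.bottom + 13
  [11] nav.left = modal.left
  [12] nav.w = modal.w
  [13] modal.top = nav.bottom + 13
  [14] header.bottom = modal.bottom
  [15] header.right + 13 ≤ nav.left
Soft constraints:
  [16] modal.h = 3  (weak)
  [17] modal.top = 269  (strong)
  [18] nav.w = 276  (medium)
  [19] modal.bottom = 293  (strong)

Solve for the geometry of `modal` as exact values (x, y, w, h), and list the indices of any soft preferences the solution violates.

1. modal.x = 144  [nav.left = modal.left]
2. modal.w = 276  [nav.w = modal.w]
3. modal.y = 269  [modal.top = nav.bottom + 13]
4. modal.h = 24  [header.bottom = modal.bottom]

modal = (x=144, y=269, w=276, h=24)
violated soft preferences: 16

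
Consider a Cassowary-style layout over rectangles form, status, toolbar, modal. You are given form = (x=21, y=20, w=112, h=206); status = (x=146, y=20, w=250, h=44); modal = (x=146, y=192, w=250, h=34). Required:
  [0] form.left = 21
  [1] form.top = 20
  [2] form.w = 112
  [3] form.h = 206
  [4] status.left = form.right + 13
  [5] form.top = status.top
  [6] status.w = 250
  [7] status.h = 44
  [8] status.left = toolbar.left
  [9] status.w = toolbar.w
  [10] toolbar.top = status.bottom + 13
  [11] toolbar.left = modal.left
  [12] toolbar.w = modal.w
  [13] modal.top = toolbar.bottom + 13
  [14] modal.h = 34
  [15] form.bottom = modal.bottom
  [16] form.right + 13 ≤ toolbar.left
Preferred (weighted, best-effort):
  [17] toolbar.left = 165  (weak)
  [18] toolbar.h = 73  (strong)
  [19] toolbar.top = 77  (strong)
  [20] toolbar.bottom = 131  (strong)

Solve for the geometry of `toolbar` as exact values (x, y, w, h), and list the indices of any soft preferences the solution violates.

toolbar = (x=146, y=77, w=250, h=102)
violated soft preferences: 17, 18, 20

1. toolbar.x = 146  [status.left = toolbar.left]
2. toolbar.w = 250  [status.w = toolbar.w]
3. toolbar.y = 77  [toolbar.top = status.bottom + 13]
4. toolbar.h = 102  [modal.top = toolbar.bottom + 13]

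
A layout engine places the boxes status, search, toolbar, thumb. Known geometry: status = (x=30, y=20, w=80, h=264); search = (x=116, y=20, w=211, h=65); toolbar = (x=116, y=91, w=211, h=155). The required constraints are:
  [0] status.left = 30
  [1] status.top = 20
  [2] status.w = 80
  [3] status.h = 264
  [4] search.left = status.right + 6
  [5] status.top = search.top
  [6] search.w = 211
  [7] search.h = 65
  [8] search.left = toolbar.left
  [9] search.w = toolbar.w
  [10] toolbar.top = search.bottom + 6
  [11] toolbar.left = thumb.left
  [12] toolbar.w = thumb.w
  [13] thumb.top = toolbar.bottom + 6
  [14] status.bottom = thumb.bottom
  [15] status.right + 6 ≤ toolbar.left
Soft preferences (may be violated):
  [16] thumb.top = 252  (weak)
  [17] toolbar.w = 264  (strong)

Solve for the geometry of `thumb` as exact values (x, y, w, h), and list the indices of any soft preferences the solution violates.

1. thumb.x = 116  [toolbar.left = thumb.left]
2. thumb.w = 211  [toolbar.w = thumb.w]
3. thumb.y = 252  [thumb.top = toolbar.bottom + 6]
4. thumb.h = 32  [status.bottom = thumb.bottom]

thumb = (x=116, y=252, w=211, h=32)
violated soft preferences: 17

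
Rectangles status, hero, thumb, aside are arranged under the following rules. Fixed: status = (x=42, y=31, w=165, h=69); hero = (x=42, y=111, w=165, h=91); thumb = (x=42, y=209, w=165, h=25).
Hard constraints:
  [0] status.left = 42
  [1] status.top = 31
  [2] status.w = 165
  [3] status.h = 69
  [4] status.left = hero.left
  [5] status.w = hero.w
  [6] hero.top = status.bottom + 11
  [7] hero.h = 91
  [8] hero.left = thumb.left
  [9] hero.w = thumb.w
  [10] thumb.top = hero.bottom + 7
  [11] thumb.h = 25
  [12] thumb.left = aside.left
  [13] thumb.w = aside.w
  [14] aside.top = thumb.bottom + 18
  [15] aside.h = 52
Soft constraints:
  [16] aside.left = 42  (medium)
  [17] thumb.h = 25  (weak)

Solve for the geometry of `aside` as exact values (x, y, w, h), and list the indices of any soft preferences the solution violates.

1. aside.x = 42  [thumb.left = aside.left]
2. aside.w = 165  [thumb.w = aside.w]
3. aside.y = 252  [aside.top = thumb.bottom + 18]
4. aside.h = 52  [aside.h = 52]

aside = (x=42, y=252, w=165, h=52)
violated soft preferences: none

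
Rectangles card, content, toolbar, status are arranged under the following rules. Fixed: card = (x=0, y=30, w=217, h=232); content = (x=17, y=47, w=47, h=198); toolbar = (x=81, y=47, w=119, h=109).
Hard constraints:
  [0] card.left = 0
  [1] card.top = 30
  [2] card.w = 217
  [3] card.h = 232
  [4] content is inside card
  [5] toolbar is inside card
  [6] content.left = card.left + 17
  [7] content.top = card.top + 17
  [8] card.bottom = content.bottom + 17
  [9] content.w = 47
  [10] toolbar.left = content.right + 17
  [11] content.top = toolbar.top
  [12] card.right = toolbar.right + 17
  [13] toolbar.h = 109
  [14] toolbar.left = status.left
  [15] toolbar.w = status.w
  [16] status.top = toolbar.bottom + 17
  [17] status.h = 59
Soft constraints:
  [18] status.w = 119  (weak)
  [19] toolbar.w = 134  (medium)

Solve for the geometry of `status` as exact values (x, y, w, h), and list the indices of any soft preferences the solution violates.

1. status.x = 81  [toolbar.left = status.left]
2. status.w = 119  [toolbar.w = status.w]
3. status.y = 173  [status.top = toolbar.bottom + 17]
4. status.h = 59  [status.h = 59]

status = (x=81, y=173, w=119, h=59)
violated soft preferences: 19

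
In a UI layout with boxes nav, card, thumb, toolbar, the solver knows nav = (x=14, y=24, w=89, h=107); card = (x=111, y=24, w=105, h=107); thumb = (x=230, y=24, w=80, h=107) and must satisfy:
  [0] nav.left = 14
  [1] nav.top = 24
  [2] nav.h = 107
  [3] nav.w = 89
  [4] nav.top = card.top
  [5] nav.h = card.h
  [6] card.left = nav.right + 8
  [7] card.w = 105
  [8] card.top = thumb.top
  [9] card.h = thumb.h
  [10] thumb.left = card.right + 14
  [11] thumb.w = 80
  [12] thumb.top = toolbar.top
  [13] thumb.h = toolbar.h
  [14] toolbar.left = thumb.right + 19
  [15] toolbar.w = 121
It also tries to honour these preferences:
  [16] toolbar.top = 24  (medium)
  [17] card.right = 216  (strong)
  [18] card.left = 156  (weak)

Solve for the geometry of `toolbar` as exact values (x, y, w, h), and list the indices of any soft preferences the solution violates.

1. toolbar.y = 24  [thumb.top = toolbar.top]
2. toolbar.h = 107  [thumb.h = toolbar.h]
3. toolbar.x = 329  [toolbar.left = thumb.right + 19]
4. toolbar.w = 121  [toolbar.w = 121]

toolbar = (x=329, y=24, w=121, h=107)
violated soft preferences: 18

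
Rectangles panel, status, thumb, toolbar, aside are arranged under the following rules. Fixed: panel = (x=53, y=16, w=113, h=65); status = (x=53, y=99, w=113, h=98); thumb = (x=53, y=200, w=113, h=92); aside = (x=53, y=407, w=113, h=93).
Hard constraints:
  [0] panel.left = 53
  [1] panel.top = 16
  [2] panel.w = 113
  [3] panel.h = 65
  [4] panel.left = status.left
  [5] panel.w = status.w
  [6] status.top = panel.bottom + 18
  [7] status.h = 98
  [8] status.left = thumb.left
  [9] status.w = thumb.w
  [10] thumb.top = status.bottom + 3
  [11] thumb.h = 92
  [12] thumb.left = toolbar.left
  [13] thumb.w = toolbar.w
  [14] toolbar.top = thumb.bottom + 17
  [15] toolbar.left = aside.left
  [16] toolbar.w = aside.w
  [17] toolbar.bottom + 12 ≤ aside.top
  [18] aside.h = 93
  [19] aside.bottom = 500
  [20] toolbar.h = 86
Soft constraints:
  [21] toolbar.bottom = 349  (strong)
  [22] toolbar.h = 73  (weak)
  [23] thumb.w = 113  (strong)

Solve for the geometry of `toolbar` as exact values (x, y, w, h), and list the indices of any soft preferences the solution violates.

toolbar = (x=53, y=309, w=113, h=86)
violated soft preferences: 21, 22

1. toolbar.x = 53  [thumb.left = toolbar.left]
2. toolbar.w = 113  [thumb.w = toolbar.w]
3. toolbar.y = 309  [toolbar.top = thumb.bottom + 17]
4. toolbar.h = 86  [toolbar.h = 86]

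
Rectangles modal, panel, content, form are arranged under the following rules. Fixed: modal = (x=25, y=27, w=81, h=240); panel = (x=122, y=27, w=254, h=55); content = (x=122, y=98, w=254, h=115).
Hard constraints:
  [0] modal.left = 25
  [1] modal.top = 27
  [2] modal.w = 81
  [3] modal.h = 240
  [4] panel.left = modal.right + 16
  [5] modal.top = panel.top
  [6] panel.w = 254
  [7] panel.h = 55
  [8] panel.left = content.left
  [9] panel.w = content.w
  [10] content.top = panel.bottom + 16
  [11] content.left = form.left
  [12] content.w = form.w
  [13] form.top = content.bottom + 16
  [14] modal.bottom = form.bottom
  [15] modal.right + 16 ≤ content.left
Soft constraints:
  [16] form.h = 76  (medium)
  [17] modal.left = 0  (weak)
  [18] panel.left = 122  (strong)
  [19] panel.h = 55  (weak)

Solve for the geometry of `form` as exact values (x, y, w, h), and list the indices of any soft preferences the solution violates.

form = (x=122, y=229, w=254, h=38)
violated soft preferences: 16, 17

1. form.x = 122  [content.left = form.left]
2. form.w = 254  [content.w = form.w]
3. form.y = 229  [form.top = content.bottom + 16]
4. form.h = 38  [modal.bottom = form.bottom]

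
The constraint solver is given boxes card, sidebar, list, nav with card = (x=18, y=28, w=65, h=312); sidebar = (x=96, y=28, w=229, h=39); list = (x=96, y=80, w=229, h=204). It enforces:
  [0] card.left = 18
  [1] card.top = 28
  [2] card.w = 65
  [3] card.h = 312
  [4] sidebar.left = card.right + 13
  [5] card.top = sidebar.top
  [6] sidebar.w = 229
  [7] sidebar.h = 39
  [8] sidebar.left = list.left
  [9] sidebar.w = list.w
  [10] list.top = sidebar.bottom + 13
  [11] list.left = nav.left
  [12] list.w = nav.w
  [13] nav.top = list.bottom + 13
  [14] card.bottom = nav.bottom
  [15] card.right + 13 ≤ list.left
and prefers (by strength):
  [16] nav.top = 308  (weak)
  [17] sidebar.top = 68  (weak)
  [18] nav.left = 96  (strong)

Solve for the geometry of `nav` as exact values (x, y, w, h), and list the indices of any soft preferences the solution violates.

nav = (x=96, y=297, w=229, h=43)
violated soft preferences: 16, 17

1. nav.x = 96  [list.left = nav.left]
2. nav.w = 229  [list.w = nav.w]
3. nav.y = 297  [nav.top = list.bottom + 13]
4. nav.h = 43  [card.bottom = nav.bottom]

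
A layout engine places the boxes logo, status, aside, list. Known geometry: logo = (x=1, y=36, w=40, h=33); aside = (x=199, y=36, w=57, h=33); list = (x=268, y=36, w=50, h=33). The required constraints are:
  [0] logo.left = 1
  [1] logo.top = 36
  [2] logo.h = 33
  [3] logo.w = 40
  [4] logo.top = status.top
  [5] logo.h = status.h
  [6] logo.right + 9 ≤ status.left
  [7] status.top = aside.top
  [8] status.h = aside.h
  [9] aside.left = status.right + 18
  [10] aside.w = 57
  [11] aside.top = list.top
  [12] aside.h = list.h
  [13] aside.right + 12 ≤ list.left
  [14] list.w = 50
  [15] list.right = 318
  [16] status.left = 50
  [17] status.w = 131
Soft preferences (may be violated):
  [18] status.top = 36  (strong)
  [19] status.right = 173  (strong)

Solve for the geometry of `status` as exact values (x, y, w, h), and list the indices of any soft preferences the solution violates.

status = (x=50, y=36, w=131, h=33)
violated soft preferences: 19

1. status.y = 36  [logo.top = status.top]
2. status.h = 33  [logo.h = status.h]
3. status.x = 50  [status.left = 50]
4. status.w = 131  [status.w = 131]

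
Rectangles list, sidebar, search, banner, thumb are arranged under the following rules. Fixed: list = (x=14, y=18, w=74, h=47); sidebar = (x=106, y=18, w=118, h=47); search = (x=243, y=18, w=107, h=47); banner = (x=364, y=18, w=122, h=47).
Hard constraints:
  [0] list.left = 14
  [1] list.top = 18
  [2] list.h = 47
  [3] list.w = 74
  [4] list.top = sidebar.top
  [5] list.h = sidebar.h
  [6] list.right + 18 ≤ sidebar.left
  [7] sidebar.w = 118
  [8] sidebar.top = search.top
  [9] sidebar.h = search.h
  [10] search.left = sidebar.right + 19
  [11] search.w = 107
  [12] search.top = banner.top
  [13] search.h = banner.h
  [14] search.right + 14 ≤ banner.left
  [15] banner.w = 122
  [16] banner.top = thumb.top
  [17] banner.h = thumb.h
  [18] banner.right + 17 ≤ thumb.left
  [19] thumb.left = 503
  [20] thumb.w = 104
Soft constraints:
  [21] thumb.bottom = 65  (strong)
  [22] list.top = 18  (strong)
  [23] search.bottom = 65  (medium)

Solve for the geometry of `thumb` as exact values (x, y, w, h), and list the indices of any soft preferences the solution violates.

1. thumb.y = 18  [banner.top = thumb.top]
2. thumb.h = 47  [banner.h = thumb.h]
3. thumb.x = 503  [thumb.left = 503]
4. thumb.w = 104  [thumb.w = 104]

thumb = (x=503, y=18, w=104, h=47)
violated soft preferences: none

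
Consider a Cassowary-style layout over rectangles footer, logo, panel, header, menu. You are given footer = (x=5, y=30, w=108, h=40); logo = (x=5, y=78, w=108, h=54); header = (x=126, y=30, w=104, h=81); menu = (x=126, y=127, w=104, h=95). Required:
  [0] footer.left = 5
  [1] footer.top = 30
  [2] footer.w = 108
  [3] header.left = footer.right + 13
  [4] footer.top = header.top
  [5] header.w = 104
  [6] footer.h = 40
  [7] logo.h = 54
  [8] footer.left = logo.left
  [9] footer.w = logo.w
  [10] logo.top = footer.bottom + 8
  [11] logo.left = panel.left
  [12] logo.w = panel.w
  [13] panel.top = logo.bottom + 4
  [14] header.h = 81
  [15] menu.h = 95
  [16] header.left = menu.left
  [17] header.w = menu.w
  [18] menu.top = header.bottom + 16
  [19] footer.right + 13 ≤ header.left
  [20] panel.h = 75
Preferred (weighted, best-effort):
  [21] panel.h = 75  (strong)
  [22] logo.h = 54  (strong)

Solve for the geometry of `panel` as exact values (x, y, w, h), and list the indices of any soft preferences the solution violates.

1. panel.x = 5  [logo.left = panel.left]
2. panel.w = 108  [logo.w = panel.w]
3. panel.y = 136  [panel.top = logo.bottom + 4]
4. panel.h = 75  [panel.h = 75]

panel = (x=5, y=136, w=108, h=75)
violated soft preferences: none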